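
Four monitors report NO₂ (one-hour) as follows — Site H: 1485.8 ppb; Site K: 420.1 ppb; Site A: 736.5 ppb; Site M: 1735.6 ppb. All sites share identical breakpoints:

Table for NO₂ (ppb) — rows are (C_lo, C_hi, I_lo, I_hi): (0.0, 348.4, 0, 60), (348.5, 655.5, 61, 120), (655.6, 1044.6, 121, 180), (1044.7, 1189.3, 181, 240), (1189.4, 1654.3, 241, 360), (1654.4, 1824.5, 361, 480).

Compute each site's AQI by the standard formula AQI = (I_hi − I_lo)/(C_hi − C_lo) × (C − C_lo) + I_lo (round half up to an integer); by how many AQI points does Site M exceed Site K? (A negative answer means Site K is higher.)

Site H 1485.8: bracket 1189.4–1654.3 → index 241–360; slope 119/464.9, offset 296.4.
AQI = 241 + 119/464.9·296.4 ≈ 316.87 ⇒ 317.
Site K: 420.1 lies in 348.5–655.5, so I_lo=61, I_hi=120, C_lo=348.5, C_hi=655.5.
(120−61)/(655.5−348.5) × (420.1−348.5) + 61 = 59/307.0 × 71.6 + 61 ≈ 74.76 → 75.
Site A: 736.5 ∈ [655.6, 1044.6] ↔ index [121, 180].
121 + (736.5−655.6)·(180−121)/(1044.6−655.6) = 121 + 80.9·59/389.0 ≈ 133.27, so AQI = 133.
Site M: 1735.6 ∈ [1654.4, 1824.5] ↔ index [361, 480].
361 + (1735.6−1654.4)·(480−361)/(1824.5−1654.4) = 361 + 81.2·119/170.1 ≈ 417.81, so AQI = 418.
AQIs: Site H=317, Site K=75, Site A=133, Site M=418. Site M (418) − Site K (75) = 343.

343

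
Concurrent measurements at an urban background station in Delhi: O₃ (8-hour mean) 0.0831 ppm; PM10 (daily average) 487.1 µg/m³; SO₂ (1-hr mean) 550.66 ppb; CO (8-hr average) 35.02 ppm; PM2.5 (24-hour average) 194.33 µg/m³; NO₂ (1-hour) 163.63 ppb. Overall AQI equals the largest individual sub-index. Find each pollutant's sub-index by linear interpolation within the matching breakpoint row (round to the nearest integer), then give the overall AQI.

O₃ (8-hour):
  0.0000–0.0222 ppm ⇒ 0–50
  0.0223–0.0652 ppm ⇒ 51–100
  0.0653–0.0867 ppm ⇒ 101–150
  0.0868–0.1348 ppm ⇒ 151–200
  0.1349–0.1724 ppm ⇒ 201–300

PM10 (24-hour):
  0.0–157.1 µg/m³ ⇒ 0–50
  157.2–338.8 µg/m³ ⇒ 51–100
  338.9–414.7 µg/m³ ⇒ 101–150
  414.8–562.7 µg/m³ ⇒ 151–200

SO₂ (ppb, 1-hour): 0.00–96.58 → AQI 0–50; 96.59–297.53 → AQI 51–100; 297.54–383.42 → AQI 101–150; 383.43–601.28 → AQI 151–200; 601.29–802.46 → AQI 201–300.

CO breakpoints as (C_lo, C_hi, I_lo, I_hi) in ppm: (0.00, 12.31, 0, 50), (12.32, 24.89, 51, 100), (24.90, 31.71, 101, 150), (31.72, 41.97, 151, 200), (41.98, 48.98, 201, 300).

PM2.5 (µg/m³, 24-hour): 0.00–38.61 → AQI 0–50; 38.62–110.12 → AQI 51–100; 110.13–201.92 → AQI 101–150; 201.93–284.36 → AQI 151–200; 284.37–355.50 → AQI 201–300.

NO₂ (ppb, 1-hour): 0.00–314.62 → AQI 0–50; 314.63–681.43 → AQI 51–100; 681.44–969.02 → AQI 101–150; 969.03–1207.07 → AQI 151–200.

O₃: row 0.0653–0.0867 (AQI 101–150). (150−101)·(0.0831−0.0653)/(0.0867−0.0653) + 101 = 49·0.0178/0.0214 + 101 ≈ 141.76 → 142.
PM10 487.1: bracket 414.8–562.7 → index 151–200; slope 49/147.9, offset 72.3.
AQI = 151 + 49/147.9·72.3 ≈ 174.95 ⇒ 175.
SO₂: 550.66 ∈ [383.43, 601.28] ↔ index [151, 200].
151 + (550.66−383.43)·(200−151)/(601.28−383.43) = 151 + 167.23·49/217.85 ≈ 188.61, so AQI = 189.
CO: 35.02 lies in 31.72–41.97, so I_lo=151, I_hi=200, C_lo=31.72, C_hi=41.97.
(200−151)/(41.97−31.72) × (35.02−31.72) + 151 = 49/10.25 × 3.30 + 151 ≈ 166.78 → 167.
PM2.5: row 110.13–201.92 (AQI 101–150). (150−101)·(194.33−110.13)/(201.92−110.13) + 101 = 49·84.20/91.79 + 101 ≈ 145.95 → 146.
NO₂: row 0.00–314.62 (AQI 0–50). (50−0)·(163.63−0.00)/(314.62−0.00) + 0 = 50·163.63/314.62 + 0 ≈ 26.00 → 26.
Sub-indices: O₃→142, PM10→175, SO₂→189, CO→167, PM2.5→146, NO₂→26. Overall AQI = max = 189; dominant pollutant is SO₂.

189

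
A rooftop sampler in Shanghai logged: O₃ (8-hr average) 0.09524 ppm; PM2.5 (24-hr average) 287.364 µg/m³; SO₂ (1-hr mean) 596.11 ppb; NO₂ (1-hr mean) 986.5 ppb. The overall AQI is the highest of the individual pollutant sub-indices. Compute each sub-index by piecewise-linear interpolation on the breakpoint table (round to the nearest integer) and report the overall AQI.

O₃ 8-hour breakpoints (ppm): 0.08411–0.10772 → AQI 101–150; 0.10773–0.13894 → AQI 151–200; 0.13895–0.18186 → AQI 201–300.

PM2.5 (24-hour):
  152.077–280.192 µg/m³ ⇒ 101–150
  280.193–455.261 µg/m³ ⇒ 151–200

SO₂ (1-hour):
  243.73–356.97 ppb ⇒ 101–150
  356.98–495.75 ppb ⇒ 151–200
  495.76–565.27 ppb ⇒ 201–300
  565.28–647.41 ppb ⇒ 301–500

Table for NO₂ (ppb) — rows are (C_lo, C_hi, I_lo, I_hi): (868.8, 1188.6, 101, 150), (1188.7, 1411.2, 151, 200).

O₃ 0.09524: bracket 0.08411–0.10772 → index 101–150; slope 49/0.02361, offset 0.01113.
AQI = 101 + 49/0.02361·0.01113 ≈ 124.10 ⇒ 124.
PM2.5: 287.364 ∈ [280.193, 455.261] ↔ index [151, 200].
151 + (287.364−280.193)·(200−151)/(455.261−280.193) = 151 + 7.171·49/175.068 ≈ 153.01, so AQI = 153.
SO₂: 596.11 ∈ [565.28, 647.41] ↔ index [301, 500].
301 + (596.11−565.28)·(500−301)/(647.41−565.28) = 301 + 30.83·199/82.13 ≈ 375.70, so AQI = 376.
NO₂ 986.5: bracket 868.8–1188.6 → index 101–150; slope 49/319.8, offset 117.7.
AQI = 101 + 49/319.8·117.7 ≈ 119.03 ⇒ 119.
Sub-indices: O₃→124, PM2.5→153, SO₂→376, NO₂→119. Overall AQI = max = 376; dominant pollutant is SO₂.

376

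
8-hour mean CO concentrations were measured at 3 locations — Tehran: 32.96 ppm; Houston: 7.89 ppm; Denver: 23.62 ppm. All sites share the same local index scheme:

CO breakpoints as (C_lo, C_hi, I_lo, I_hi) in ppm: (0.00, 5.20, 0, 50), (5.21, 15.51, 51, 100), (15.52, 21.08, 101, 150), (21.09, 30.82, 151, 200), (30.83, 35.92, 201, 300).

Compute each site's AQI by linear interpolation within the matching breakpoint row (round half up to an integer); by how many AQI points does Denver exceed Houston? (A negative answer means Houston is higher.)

100

Tehran: 32.96 ∈ [30.83, 35.92] ↔ index [201, 300].
201 + (32.96−30.83)·(300−201)/(35.92−30.83) = 201 + 2.13·99/5.09 ≈ 242.43, so AQI = 242.
Houston 7.89: bracket 5.21–15.51 → index 51–100; slope 49/10.30, offset 2.68.
AQI = 51 + 49/10.30·2.68 ≈ 63.75 ⇒ 64.
Denver: 23.62 ∈ [21.09, 30.82] ↔ index [151, 200].
151 + (23.62−21.09)·(200−151)/(30.82−21.09) = 151 + 2.53·49/9.73 ≈ 163.74, so AQI = 164.
AQIs: Tehran=242, Houston=64, Denver=164. Denver (164) − Houston (64) = 100.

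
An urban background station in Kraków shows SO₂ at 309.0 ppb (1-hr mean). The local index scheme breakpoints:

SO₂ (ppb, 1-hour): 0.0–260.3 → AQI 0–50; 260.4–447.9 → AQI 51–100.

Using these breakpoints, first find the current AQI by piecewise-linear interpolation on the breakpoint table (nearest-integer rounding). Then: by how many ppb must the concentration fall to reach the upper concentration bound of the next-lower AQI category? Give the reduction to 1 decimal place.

SO₂: 309.0 lies in 260.4–447.9, so I_lo=51, I_hi=100, C_lo=260.4, C_hi=447.9.
(100−51)/(447.9−260.4) × (309.0−260.4) + 51 = 49/187.5 × 48.6 + 51 ≈ 63.70 → 64.
Current AQI 64 is in the Moderate range (51–100). The next-lower category tops out at AQI 50, whose upper concentration bound is 260.3 ppb.
Reduction needed = 309.0 − 260.3 = 48.7 ppb.

48.7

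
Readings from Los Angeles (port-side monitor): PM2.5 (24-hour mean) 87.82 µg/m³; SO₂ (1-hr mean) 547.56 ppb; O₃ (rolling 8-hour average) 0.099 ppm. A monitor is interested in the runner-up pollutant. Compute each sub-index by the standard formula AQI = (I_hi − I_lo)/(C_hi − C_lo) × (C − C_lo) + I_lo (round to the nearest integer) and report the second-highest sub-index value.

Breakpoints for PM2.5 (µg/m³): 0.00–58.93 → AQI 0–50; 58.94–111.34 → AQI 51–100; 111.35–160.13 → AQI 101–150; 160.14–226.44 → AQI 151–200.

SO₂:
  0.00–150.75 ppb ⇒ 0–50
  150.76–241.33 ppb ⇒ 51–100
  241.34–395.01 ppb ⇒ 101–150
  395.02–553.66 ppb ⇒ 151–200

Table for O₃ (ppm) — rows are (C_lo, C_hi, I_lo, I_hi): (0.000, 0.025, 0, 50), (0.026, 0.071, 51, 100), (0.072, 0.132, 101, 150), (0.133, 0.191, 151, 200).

PM2.5 87.82: bracket 58.94–111.34 → index 51–100; slope 49/52.40, offset 28.88.
AQI = 51 + 49/52.40·28.88 ≈ 78.01 ⇒ 78.
SO₂: row 395.02–553.66 (AQI 151–200). (200−151)·(547.56−395.02)/(553.66−395.02) + 151 = 49·152.54/158.64 + 151 ≈ 198.12 → 198.
O₃: 0.099 lies in 0.072–0.132, so I_lo=101, I_hi=150, C_lo=0.072, C_hi=0.132.
(150−101)/(0.132−0.072) × (0.099−0.072) + 101 = 49/0.060 × 0.027 + 101 ≈ 123.05 → 123.
Sub-indices: PM2.5→78, SO₂→198, O₃→123. Ranked high→low: 198, 123, 78. Second-highest sub-index = 123.

123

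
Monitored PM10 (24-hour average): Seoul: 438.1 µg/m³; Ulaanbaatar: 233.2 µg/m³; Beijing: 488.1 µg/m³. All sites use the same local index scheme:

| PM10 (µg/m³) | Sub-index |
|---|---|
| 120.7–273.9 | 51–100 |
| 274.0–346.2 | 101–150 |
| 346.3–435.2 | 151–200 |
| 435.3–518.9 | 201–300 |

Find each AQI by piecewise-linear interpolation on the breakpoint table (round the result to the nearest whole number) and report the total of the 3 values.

555

Seoul: row 435.3–518.9 (AQI 201–300). (300−201)·(438.1−435.3)/(518.9−435.3) + 201 = 99·2.8/83.6 + 201 ≈ 204.32 → 204.
Ulaanbaatar: 233.2 lies in 120.7–273.9, so I_lo=51, I_hi=100, C_lo=120.7, C_hi=273.9.
(100−51)/(273.9−120.7) × (233.2−120.7) + 51 = 49/153.2 × 112.5 + 51 ≈ 86.98 → 87.
Beijing: 488.1 lies in 435.3–518.9, so I_lo=201, I_hi=300, C_lo=435.3, C_hi=518.9.
(300−201)/(518.9−435.3) × (488.1−435.3) + 201 = 99/83.6 × 52.8 + 201 ≈ 263.53 → 264.
AQIs: Seoul=204, Ulaanbaatar=87, Beijing=264. Sum = 204 + 87 + 264 = 555.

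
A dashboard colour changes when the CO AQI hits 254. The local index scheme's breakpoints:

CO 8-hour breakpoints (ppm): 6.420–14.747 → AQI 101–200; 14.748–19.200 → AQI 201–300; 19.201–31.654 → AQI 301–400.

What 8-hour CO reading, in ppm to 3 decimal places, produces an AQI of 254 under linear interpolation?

AQI 254 lies in the 201–300 band, which corresponds to 14.748–19.200 ppm.
C = 14.748 + (254−201)×(19.200−14.748)/(300−201) = 14.748 + 53×4.452/99 ≈ 17.13139 ppm → 17.131 ppm to 3 dp.

17.131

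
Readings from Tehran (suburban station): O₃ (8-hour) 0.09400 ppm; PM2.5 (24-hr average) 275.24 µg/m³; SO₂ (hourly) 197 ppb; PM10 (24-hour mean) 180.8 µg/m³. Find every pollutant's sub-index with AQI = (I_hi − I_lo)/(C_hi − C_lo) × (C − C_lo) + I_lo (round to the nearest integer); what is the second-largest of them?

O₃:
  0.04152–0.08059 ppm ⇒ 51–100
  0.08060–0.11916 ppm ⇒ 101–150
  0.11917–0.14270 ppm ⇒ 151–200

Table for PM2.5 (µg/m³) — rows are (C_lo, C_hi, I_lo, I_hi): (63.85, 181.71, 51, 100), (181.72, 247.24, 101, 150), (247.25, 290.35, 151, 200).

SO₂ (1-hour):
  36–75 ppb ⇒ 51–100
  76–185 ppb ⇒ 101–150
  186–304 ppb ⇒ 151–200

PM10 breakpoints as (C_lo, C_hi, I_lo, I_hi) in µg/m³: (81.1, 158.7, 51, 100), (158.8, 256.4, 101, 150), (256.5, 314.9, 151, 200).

O₃: row 0.08060–0.11916 (AQI 101–150). (150−101)·(0.09400−0.08060)/(0.11916−0.08060) + 101 = 49·0.01340/0.03856 + 101 ≈ 118.03 → 118.
PM2.5 275.24: bracket 247.25–290.35 → index 151–200; slope 49/43.10, offset 27.99.
AQI = 151 + 49/43.10·27.99 ≈ 182.82 ⇒ 183.
SO₂ 197: bracket 186–304 → index 151–200; slope 49/118, offset 11.
AQI = 151 + 49/118·11 ≈ 155.57 ⇒ 156.
PM10: 180.8 lies in 158.8–256.4, so I_lo=101, I_hi=150, C_lo=158.8, C_hi=256.4.
(150−101)/(256.4−158.8) × (180.8−158.8) + 101 = 49/97.6 × 22.0 + 101 ≈ 112.05 → 112.
Sub-indices: O₃→118, PM2.5→183, SO₂→156, PM10→112. Ranked high→low: 183, 156, 118, 112. Second-highest sub-index = 156.

156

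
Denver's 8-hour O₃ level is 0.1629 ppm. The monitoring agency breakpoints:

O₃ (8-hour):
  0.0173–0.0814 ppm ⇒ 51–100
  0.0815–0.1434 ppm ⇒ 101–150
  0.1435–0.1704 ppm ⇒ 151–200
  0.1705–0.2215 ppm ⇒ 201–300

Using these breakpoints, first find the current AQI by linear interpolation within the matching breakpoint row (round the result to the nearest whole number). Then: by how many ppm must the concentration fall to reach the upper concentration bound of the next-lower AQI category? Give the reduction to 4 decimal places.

O₃: 0.1629 ∈ [0.1435, 0.1704] ↔ index [151, 200].
151 + (0.1629−0.1435)·(200−151)/(0.1704−0.1435) = 151 + 0.0194·49/0.0269 ≈ 186.34, so AQI = 186.
Current AQI 186 is in the Unhealthy range (151–200). The next-lower category tops out at AQI 150, whose upper concentration bound is 0.1434 ppm.
Reduction needed = 0.1629 − 0.1434 = 0.0195 ppm.

0.0195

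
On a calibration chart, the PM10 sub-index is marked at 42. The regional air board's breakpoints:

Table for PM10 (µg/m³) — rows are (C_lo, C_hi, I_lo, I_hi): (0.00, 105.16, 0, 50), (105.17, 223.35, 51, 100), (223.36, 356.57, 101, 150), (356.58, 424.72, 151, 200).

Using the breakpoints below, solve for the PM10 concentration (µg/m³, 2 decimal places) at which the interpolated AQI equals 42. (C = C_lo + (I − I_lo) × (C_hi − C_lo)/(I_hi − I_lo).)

88.33

AQI 42 lies in the 0–50 band, which corresponds to 0.00–105.16 µg/m³.
C = 0.00 + (42−0)×(105.16−0.00)/(50−0) = 0.00 + 42×105.16/50 ≈ 88.3344 µg/m³ → 88.33 µg/m³ to 2 dp.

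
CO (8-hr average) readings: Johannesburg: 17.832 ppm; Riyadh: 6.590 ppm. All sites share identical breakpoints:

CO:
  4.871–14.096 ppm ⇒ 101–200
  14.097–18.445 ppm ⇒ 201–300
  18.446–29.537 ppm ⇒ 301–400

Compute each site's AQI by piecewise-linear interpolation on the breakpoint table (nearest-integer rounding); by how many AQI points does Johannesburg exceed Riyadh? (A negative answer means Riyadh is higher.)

167

Johannesburg: 17.832 ∈ [14.097, 18.445] ↔ index [201, 300].
201 + (17.832−14.097)·(300−201)/(18.445−14.097) = 201 + 3.735·99/4.348 ≈ 286.04, so AQI = 286.
Riyadh: 6.590 lies in 4.871–14.096, so I_lo=101, I_hi=200, C_lo=4.871, C_hi=14.096.
(200−101)/(14.096−4.871) × (6.590−4.871) + 101 = 99/9.225 × 1.719 + 101 ≈ 119.45 → 119.
AQIs: Johannesburg=286, Riyadh=119. Johannesburg (286) − Riyadh (119) = 167.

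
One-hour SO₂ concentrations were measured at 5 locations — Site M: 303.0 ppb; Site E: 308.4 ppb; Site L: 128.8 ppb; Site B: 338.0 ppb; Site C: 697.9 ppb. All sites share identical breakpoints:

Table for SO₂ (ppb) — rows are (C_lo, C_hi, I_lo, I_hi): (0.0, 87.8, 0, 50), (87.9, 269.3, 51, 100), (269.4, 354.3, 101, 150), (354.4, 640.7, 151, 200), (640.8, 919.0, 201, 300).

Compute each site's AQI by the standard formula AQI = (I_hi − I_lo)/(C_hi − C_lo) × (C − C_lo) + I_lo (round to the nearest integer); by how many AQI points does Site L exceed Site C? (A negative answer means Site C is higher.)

Site M 303.0: bracket 269.4–354.3 → index 101–150; slope 49/84.9, offset 33.6.
AQI = 101 + 49/84.9·33.6 ≈ 120.39 ⇒ 120.
Site E: 308.4 lies in 269.4–354.3, so I_lo=101, I_hi=150, C_lo=269.4, C_hi=354.3.
(150−101)/(354.3−269.4) × (308.4−269.4) + 101 = 49/84.9 × 39.0 + 101 ≈ 123.51 → 124.
Site L: 128.8 ∈ [87.9, 269.3] ↔ index [51, 100].
51 + (128.8−87.9)·(100−51)/(269.3−87.9) = 51 + 40.9·49/181.4 ≈ 62.05, so AQI = 62.
Site B: 338.0 ∈ [269.4, 354.3] ↔ index [101, 150].
101 + (338.0−269.4)·(150−101)/(354.3−269.4) = 101 + 68.6·49/84.9 ≈ 140.59, so AQI = 141.
Site C 697.9: bracket 640.8–919.0 → index 201–300; slope 99/278.2, offset 57.1.
AQI = 201 + 99/278.2·57.1 ≈ 221.32 ⇒ 221.
AQIs: Site M=120, Site E=124, Site L=62, Site B=141, Site C=221. Site L (62) − Site C (221) = -159.

-159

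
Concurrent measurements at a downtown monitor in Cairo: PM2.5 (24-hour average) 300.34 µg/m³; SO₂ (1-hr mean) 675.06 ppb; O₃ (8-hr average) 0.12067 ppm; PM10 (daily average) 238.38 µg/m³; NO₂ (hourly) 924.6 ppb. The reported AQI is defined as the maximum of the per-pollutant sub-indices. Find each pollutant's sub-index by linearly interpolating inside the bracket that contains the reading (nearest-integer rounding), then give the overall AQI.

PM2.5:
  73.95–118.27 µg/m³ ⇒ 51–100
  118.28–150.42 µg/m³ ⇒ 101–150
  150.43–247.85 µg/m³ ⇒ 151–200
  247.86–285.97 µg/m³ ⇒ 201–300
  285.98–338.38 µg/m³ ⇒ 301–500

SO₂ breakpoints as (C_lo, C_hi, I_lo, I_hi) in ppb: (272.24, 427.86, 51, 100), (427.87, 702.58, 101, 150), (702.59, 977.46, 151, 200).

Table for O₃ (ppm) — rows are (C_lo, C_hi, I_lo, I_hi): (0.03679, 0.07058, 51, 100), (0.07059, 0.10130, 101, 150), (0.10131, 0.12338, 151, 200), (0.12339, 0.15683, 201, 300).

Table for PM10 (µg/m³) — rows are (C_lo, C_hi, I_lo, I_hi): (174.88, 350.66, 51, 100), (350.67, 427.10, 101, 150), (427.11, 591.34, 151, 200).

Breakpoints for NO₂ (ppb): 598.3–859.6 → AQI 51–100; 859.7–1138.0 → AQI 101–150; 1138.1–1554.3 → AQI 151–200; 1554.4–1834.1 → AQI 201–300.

356

PM2.5: row 285.98–338.38 (AQI 301–500). (500−301)·(300.34−285.98)/(338.38−285.98) + 301 = 199·14.36/52.40 + 301 ≈ 355.54 → 356.
SO₂: 675.06 lies in 427.87–702.58, so I_lo=101, I_hi=150, C_lo=427.87, C_hi=702.58.
(150−101)/(702.58−427.87) × (675.06−427.87) + 101 = 49/274.71 × 247.19 + 101 ≈ 145.09 → 145.
O₃ 0.12067: bracket 0.10131–0.12338 → index 151–200; slope 49/0.02207, offset 0.01936.
AQI = 151 + 49/0.02207·0.01936 ≈ 193.98 ⇒ 194.
PM10 238.38: bracket 174.88–350.66 → index 51–100; slope 49/175.78, offset 63.50.
AQI = 51 + 49/175.78·63.50 ≈ 68.70 ⇒ 69.
NO₂: 924.6 ∈ [859.7, 1138.0] ↔ index [101, 150].
101 + (924.6−859.7)·(150−101)/(1138.0−859.7) = 101 + 64.9·49/278.3 ≈ 112.43, so AQI = 112.
Sub-indices: PM2.5→356, SO₂→145, O₃→194, PM10→69, NO₂→112. Overall AQI = max = 356; dominant pollutant is PM2.5.
AQI 356: Hazardous.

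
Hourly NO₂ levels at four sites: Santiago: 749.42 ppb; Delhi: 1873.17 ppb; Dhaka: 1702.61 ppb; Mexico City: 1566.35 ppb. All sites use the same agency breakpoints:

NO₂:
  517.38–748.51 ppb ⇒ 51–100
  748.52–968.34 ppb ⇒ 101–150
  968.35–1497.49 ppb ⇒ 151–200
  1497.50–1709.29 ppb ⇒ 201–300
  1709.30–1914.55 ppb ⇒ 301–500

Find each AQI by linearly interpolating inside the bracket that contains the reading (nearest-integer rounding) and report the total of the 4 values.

Santiago: 749.42 ∈ [748.52, 968.34] ↔ index [101, 150].
101 + (749.42−748.52)·(150−101)/(968.34−748.52) = 101 + 0.90·49/219.82 ≈ 101.20, so AQI = 101.
Delhi: 1873.17 lies in 1709.30–1914.55, so I_lo=301, I_hi=500, C_lo=1709.30, C_hi=1914.55.
(500−301)/(1914.55−1709.30) × (1873.17−1709.30) + 301 = 199/205.25 × 163.87 + 301 ≈ 459.88 → 460.
Dhaka: row 1497.50–1709.29 (AQI 201–300). (300−201)·(1702.61−1497.50)/(1709.29−1497.50) + 201 = 99·205.11/211.79 + 201 ≈ 296.88 → 297.
Mexico City 1566.35: bracket 1497.50–1709.29 → index 201–300; slope 99/211.79, offset 68.85.
AQI = 201 + 99/211.79·68.85 ≈ 233.18 ⇒ 233.
AQIs: Santiago=101, Delhi=460, Dhaka=297, Mexico City=233. Sum = 101 + 460 + 297 + 233 = 1091.

1091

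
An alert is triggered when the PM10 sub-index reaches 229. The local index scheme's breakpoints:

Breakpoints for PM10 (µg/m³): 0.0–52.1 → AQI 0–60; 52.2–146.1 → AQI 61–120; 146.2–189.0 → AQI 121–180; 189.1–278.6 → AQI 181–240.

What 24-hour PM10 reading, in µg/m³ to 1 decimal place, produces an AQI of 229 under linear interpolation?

261.9

AQI 229 lies in the 181–240 band, which corresponds to 189.1–278.6 µg/m³.
C = 189.1 + (229−181)×(278.6−189.1)/(240−181) = 189.1 + 48×89.5/59 ≈ 261.914 µg/m³ → 261.9 µg/m³ to 1 dp.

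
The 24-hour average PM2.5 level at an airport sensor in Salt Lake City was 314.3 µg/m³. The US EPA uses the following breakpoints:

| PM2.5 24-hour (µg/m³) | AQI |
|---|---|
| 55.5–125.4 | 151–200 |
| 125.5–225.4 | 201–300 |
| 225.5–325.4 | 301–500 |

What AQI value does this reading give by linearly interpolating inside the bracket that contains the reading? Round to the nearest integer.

PM2.5: 314.3 ∈ [225.5, 325.4] ↔ index [301, 500].
301 + (314.3−225.5)·(500−301)/(325.4−225.5) = 301 + 88.8·199/99.9 ≈ 477.89, so AQI = 478.
AQI 478 falls in the Hazardous category.

478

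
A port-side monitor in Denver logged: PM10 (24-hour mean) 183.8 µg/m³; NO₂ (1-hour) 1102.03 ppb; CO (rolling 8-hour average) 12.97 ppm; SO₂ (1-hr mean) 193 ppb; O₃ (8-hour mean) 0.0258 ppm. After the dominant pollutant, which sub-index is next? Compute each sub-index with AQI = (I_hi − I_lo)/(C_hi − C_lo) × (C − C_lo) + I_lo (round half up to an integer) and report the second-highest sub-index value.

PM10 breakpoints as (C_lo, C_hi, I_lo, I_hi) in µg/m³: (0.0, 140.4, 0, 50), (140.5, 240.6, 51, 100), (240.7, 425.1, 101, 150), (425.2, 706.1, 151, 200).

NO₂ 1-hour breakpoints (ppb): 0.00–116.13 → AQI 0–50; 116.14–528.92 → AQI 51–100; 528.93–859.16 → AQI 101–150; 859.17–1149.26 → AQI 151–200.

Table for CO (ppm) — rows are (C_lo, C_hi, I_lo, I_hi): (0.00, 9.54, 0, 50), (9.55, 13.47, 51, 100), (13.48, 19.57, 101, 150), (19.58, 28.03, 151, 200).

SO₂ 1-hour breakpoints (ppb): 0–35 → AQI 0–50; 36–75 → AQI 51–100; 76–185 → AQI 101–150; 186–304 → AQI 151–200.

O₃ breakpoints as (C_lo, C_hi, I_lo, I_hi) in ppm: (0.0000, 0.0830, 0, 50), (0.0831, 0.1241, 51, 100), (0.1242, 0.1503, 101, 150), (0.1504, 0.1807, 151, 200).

PM10: 183.8 ∈ [140.5, 240.6] ↔ index [51, 100].
51 + (183.8−140.5)·(100−51)/(240.6−140.5) = 51 + 43.3·49/100.1 ≈ 72.20, so AQI = 72.
NO₂: 1102.03 lies in 859.17–1149.26, so I_lo=151, I_hi=200, C_lo=859.17, C_hi=1149.26.
(200−151)/(1149.26−859.17) × (1102.03−859.17) + 151 = 49/290.09 × 242.86 + 151 ≈ 192.02 → 192.
CO 12.97: bracket 9.55–13.47 → index 51–100; slope 49/3.92, offset 3.42.
AQI = 51 + 49/3.92·3.42 ≈ 93.75 ⇒ 94.
SO₂: 193 ∈ [186, 304] ↔ index [151, 200].
151 + (193−186)·(200−151)/(304−186) = 151 + 7·49/118 ≈ 153.91, so AQI = 154.
O₃: row 0.0000–0.0830 (AQI 0–50). (50−0)·(0.0258−0.0000)/(0.0830−0.0000) + 0 = 50·0.0258/0.0830 + 0 ≈ 15.54 → 16.
Sub-indices: PM10→72, NO₂→192, CO→94, SO₂→154, O₃→16. Ranked high→low: 192, 154, 94, 72, 16. Second-highest sub-index = 154.

154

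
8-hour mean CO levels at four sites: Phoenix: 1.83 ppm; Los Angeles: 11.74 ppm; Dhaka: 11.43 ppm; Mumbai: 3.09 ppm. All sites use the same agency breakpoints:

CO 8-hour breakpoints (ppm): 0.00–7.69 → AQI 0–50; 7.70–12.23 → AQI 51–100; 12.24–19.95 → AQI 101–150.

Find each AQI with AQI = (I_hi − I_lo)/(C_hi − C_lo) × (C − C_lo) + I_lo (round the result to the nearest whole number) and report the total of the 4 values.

Phoenix: row 0.00–7.69 (AQI 0–50). (50−0)·(1.83−0.00)/(7.69−0.00) + 0 = 50·1.83/7.69 + 0 ≈ 11.90 → 12.
Los Angeles: row 7.70–12.23 (AQI 51–100). (100−51)·(11.74−7.70)/(12.23−7.70) + 51 = 49·4.04/4.53 + 51 ≈ 94.70 → 95.
Dhaka: 11.43 lies in 7.70–12.23, so I_lo=51, I_hi=100, C_lo=7.70, C_hi=12.23.
(100−51)/(12.23−7.70) × (11.43−7.70) + 51 = 49/4.53 × 3.73 + 51 ≈ 91.35 → 91.
Mumbai: 3.09 ∈ [0.00, 7.69] ↔ index [0, 50].
0 + (3.09−0.00)·(50−0)/(7.69−0.00) = 0 + 3.09·50/7.69 ≈ 20.09, so AQI = 20.
AQIs: Phoenix=12, Los Angeles=95, Dhaka=91, Mumbai=20. Sum = 12 + 95 + 91 + 20 = 218.

218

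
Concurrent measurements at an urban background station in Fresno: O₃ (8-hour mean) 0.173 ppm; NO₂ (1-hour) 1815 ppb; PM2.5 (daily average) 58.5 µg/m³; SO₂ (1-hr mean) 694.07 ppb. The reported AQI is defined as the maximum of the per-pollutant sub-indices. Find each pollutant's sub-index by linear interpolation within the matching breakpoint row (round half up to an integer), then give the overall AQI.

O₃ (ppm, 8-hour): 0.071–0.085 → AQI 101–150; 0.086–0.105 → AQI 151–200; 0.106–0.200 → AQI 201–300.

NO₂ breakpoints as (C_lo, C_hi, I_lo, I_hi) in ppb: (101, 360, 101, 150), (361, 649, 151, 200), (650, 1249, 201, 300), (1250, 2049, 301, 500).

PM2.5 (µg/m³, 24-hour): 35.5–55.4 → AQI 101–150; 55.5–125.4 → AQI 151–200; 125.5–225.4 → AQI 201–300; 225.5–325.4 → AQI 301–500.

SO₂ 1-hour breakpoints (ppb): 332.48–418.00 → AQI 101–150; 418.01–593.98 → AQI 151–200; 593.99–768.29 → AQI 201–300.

442

O₃: 0.173 lies in 0.106–0.200, so I_lo=201, I_hi=300, C_lo=0.106, C_hi=0.200.
(300−201)/(0.200−0.106) × (0.173−0.106) + 201 = 99/0.094 × 0.067 + 201 ≈ 271.56 → 272.
NO₂: 1815 lies in 1250–2049, so I_lo=301, I_hi=500, C_lo=1250, C_hi=2049.
(500−301)/(2049−1250) × (1815−1250) + 301 = 199/799 × 565 + 301 ≈ 441.72 → 442.
PM2.5: 58.5 lies in 55.5–125.4, so I_lo=151, I_hi=200, C_lo=55.5, C_hi=125.4.
(200−151)/(125.4−55.5) × (58.5−55.5) + 151 = 49/69.9 × 3.0 + 151 ≈ 153.10 → 153.
SO₂ 694.07: bracket 593.99–768.29 → index 201–300; slope 99/174.30, offset 100.08.
AQI = 201 + 99/174.30·100.08 ≈ 257.84 ⇒ 258.
Sub-indices: O₃→272, NO₂→442, PM2.5→153, SO₂→258. Overall AQI = max = 442; dominant pollutant is NO₂.
AQI 442: Hazardous.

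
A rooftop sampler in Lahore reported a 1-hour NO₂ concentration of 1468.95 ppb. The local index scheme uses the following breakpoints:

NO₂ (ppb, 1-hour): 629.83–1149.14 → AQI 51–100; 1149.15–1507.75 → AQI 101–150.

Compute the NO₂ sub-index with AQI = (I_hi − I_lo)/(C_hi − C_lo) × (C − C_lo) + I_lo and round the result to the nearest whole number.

NO₂: 1468.95 ∈ [1149.15, 1507.75] ↔ index [101, 150].
101 + (1468.95−1149.15)·(150−101)/(1507.75−1149.15) = 101 + 319.80·49/358.60 ≈ 144.70, so AQI = 145.
AQI 145 falls in the Unhealthy for Sensitive Groups category.

145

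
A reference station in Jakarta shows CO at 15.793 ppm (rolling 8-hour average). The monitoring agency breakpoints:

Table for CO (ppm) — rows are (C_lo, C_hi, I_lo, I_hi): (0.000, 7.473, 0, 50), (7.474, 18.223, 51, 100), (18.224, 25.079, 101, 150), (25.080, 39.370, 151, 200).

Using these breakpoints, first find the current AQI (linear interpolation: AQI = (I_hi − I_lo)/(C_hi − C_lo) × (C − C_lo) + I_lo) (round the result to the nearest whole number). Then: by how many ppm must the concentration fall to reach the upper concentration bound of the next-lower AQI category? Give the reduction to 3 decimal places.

CO 15.793: bracket 7.474–18.223 → index 51–100; slope 49/10.749, offset 8.319.
AQI = 51 + 49/10.749·8.319 ≈ 88.92 ⇒ 89.
Current AQI 89 is in the Moderate range (51–100). The next-lower category tops out at AQI 50, whose upper concentration bound is 7.473 ppm.
Reduction needed = 15.793 − 7.473 = 8.320 ppm.

8.320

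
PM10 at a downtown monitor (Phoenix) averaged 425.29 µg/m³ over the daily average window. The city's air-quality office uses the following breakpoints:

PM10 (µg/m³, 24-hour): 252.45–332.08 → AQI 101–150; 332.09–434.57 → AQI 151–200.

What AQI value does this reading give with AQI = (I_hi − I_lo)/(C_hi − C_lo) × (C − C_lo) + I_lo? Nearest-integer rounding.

PM10 425.29: bracket 332.09–434.57 → index 151–200; slope 49/102.48, offset 93.20.
AQI = 151 + 49/102.48·93.20 ≈ 195.56 ⇒ 196.

196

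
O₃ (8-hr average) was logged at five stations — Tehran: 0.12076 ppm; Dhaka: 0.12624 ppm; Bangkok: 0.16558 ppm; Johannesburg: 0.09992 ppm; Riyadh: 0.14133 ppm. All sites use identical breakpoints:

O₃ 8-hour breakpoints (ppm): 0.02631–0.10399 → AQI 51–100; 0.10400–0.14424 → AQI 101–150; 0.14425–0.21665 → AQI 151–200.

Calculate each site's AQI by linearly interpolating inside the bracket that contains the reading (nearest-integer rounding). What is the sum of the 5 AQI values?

657

Tehran: row 0.10400–0.14424 (AQI 101–150). (150−101)·(0.12076−0.10400)/(0.14424−0.10400) + 101 = 49·0.01676/0.04024 + 101 ≈ 121.41 → 121.
Dhaka 0.12624: bracket 0.10400–0.14424 → index 101–150; slope 49/0.04024, offset 0.02224.
AQI = 101 + 49/0.04024·0.02224 ≈ 128.08 ⇒ 128.
Bangkok 0.16558: bracket 0.14425–0.21665 → index 151–200; slope 49/0.07240, offset 0.02133.
AQI = 151 + 49/0.07240·0.02133 ≈ 165.44 ⇒ 165.
Johannesburg: 0.09992 lies in 0.02631–0.10399, so I_lo=51, I_hi=100, C_lo=0.02631, C_hi=0.10399.
(100−51)/(0.10399−0.02631) × (0.09992−0.02631) + 51 = 49/0.07768 × 0.07361 + 51 ≈ 97.43 → 97.
Riyadh 0.14133: bracket 0.10400–0.14424 → index 101–150; slope 49/0.04024, offset 0.03733.
AQI = 101 + 49/0.04024·0.03733 ≈ 146.46 ⇒ 146.
AQIs: Tehran=121, Dhaka=128, Bangkok=165, Johannesburg=97, Riyadh=146. Sum = 121 + 128 + 165 + 97 + 146 = 657.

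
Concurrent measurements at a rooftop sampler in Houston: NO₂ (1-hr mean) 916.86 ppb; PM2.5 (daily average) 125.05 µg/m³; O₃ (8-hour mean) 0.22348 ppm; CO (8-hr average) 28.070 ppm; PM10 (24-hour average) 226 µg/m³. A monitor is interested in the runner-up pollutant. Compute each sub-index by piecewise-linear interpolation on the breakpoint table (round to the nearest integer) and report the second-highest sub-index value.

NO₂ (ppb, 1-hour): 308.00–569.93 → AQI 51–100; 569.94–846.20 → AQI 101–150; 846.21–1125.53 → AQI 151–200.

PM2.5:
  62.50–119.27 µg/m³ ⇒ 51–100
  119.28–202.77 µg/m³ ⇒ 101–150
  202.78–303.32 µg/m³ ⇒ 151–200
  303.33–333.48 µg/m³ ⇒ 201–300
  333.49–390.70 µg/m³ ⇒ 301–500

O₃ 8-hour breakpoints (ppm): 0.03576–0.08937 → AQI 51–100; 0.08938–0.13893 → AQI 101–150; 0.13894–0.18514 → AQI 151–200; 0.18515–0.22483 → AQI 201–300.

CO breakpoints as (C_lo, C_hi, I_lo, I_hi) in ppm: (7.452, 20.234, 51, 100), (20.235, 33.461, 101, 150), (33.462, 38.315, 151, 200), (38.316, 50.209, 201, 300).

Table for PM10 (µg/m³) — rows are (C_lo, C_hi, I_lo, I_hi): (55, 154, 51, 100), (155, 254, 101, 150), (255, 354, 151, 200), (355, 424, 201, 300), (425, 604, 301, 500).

163

NO₂: row 846.21–1125.53 (AQI 151–200). (200−151)·(916.86−846.21)/(1125.53−846.21) + 151 = 49·70.65/279.32 + 151 ≈ 163.39 → 163.
PM2.5 125.05: bracket 119.28–202.77 → index 101–150; slope 49/83.49, offset 5.77.
AQI = 101 + 49/83.49·5.77 ≈ 104.39 ⇒ 104.
O₃: 0.22348 ∈ [0.18515, 0.22483] ↔ index [201, 300].
201 + (0.22348−0.18515)·(300−201)/(0.22483−0.18515) = 201 + 0.03833·99/0.03968 ≈ 296.63, so AQI = 297.
CO: 28.070 ∈ [20.235, 33.461] ↔ index [101, 150].
101 + (28.070−20.235)·(150−101)/(33.461−20.235) = 101 + 7.835·49/13.226 ≈ 130.03, so AQI = 130.
PM10: row 155–254 (AQI 101–150). (150−101)·(226−155)/(254−155) + 101 = 49·71/99 + 101 ≈ 136.14 → 136.
Sub-indices: NO₂→163, PM2.5→104, O₃→297, CO→130, PM10→136. Ranked high→low: 297, 163, 136, 130, 104. Second-highest sub-index = 163.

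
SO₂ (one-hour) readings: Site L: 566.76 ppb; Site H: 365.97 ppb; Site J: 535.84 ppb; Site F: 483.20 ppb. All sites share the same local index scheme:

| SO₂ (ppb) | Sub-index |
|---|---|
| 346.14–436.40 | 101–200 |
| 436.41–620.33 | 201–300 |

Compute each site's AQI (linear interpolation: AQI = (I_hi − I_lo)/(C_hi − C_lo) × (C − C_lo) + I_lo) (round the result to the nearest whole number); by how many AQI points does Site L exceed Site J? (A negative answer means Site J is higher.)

16

Site L: 566.76 lies in 436.41–620.33, so I_lo=201, I_hi=300, C_lo=436.41, C_hi=620.33.
(300−201)/(620.33−436.41) × (566.76−436.41) + 201 = 99/183.92 × 130.35 + 201 ≈ 271.16 → 271.
Site H 365.97: bracket 346.14–436.40 → index 101–200; slope 99/90.26, offset 19.83.
AQI = 101 + 99/90.26·19.83 ≈ 122.75 ⇒ 123.
Site J: 535.84 ∈ [436.41, 620.33] ↔ index [201, 300].
201 + (535.84−436.41)·(300−201)/(620.33−436.41) = 201 + 99.43·99/183.92 ≈ 254.52, so AQI = 255.
Site F: 483.20 ∈ [436.41, 620.33] ↔ index [201, 300].
201 + (483.20−436.41)·(300−201)/(620.33−436.41) = 201 + 46.79·99/183.92 ≈ 226.19, so AQI = 226.
AQIs: Site L=271, Site H=123, Site J=255, Site F=226. Site L (271) − Site J (255) = 16.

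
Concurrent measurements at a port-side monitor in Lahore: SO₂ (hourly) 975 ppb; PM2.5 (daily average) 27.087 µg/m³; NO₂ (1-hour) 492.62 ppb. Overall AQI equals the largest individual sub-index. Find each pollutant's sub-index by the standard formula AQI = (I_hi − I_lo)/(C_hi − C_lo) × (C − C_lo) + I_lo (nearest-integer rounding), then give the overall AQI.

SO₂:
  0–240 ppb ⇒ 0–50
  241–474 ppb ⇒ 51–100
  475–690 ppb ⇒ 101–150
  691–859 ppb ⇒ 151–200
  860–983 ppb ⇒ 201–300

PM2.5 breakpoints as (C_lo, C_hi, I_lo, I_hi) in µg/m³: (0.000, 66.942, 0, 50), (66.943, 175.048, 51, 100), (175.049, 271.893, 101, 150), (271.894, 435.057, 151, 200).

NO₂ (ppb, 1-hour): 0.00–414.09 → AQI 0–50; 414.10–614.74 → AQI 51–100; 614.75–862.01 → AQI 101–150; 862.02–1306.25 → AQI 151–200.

294

SO₂ 975: bracket 860–983 → index 201–300; slope 99/123, offset 115.
AQI = 201 + 99/123·115 ≈ 293.56 ⇒ 294.
PM2.5 27.087: bracket 0.000–66.942 → index 0–50; slope 50/66.942, offset 27.087.
AQI = 0 + 50/66.942·27.087 ≈ 20.23 ⇒ 20.
NO₂: row 414.10–614.74 (AQI 51–100). (100−51)·(492.62−414.10)/(614.74−414.10) + 51 = 49·78.52/200.64 + 51 ≈ 70.18 → 70.
Sub-indices: SO₂→294, PM2.5→20, NO₂→70. Overall AQI = max = 294; dominant pollutant is SO₂.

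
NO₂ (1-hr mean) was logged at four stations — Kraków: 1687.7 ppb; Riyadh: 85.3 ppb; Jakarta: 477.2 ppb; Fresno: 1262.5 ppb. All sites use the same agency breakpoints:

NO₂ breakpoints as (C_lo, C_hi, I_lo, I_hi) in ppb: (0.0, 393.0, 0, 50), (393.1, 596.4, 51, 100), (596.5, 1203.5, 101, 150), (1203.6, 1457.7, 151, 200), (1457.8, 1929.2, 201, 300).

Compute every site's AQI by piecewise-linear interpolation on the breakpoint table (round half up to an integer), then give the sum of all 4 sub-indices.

Kraków: 1687.7 lies in 1457.8–1929.2, so I_lo=201, I_hi=300, C_lo=1457.8, C_hi=1929.2.
(300−201)/(1929.2−1457.8) × (1687.7−1457.8) + 201 = 99/471.4 × 229.9 + 201 ≈ 249.28 → 249.
Riyadh: 85.3 ∈ [0.0, 393.0] ↔ index [0, 50].
0 + (85.3−0.0)·(50−0)/(393.0−0.0) = 0 + 85.3·50/393.0 ≈ 10.85, so AQI = 11.
Jakarta: 477.2 lies in 393.1–596.4, so I_lo=51, I_hi=100, C_lo=393.1, C_hi=596.4.
(100−51)/(596.4−393.1) × (477.2−393.1) + 51 = 49/203.3 × 84.1 + 51 ≈ 71.27 → 71.
Fresno: row 1203.6–1457.7 (AQI 151–200). (200−151)·(1262.5−1203.6)/(1457.7−1203.6) + 151 = 49·58.9/254.1 + 151 ≈ 162.36 → 162.
AQIs: Kraków=249, Riyadh=11, Jakarta=71, Fresno=162. Sum = 249 + 11 + 71 + 162 = 493.

493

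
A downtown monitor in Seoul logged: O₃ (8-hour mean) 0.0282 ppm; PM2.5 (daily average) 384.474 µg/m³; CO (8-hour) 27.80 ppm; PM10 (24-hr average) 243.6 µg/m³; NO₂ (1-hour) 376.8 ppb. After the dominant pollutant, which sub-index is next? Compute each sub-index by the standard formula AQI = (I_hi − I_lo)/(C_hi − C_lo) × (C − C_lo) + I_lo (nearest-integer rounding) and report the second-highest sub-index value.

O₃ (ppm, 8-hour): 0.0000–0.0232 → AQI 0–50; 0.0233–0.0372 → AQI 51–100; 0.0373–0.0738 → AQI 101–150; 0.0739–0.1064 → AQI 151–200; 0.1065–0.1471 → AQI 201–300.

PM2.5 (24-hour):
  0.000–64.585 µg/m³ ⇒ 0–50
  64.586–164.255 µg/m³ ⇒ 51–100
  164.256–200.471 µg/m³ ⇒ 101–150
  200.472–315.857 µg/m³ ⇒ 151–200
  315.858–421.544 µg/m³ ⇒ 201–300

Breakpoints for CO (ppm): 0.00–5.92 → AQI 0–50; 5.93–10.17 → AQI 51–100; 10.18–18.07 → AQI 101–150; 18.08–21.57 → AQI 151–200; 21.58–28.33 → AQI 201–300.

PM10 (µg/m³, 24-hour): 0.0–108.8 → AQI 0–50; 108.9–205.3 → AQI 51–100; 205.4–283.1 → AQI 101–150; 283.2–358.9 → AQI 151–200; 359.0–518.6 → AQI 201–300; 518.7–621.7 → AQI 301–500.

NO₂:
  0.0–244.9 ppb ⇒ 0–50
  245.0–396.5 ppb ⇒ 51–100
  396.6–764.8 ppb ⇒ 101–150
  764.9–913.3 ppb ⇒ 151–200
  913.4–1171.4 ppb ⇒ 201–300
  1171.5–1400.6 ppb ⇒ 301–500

265

O₃ 0.0282: bracket 0.0233–0.0372 → index 51–100; slope 49/0.0139, offset 0.0049.
AQI = 51 + 49/0.0139·0.0049 ≈ 68.27 ⇒ 68.
PM2.5: 384.474 lies in 315.858–421.544, so I_lo=201, I_hi=300, C_lo=315.858, C_hi=421.544.
(300−201)/(421.544−315.858) × (384.474−315.858) + 201 = 99/105.686 × 68.616 + 201 ≈ 265.28 → 265.
CO: 27.80 lies in 21.58–28.33, so I_lo=201, I_hi=300, C_lo=21.58, C_hi=28.33.
(300−201)/(28.33−21.58) × (27.80−21.58) + 201 = 99/6.75 × 6.22 + 201 ≈ 292.23 → 292.
PM10: row 205.4–283.1 (AQI 101–150). (150−101)·(243.6−205.4)/(283.1−205.4) + 101 = 49·38.2/77.7 + 101 ≈ 125.09 → 125.
NO₂: 376.8 lies in 245.0–396.5, so I_lo=51, I_hi=100, C_lo=245.0, C_hi=396.5.
(100−51)/(396.5−245.0) × (376.8−245.0) + 51 = 49/151.5 × 131.8 + 51 ≈ 93.63 → 94.
Sub-indices: O₃→68, PM2.5→265, CO→292, PM10→125, NO₂→94. Ranked high→low: 292, 265, 125, 94, 68. Second-highest sub-index = 265.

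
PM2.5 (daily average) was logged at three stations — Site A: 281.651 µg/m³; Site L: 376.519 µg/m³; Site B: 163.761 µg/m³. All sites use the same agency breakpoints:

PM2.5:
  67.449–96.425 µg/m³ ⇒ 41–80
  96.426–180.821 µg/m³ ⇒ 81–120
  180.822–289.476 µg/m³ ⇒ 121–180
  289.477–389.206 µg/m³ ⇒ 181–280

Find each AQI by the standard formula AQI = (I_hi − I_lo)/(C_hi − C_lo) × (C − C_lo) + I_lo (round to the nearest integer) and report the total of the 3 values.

555

Site A: row 180.822–289.476 (AQI 121–180). (180−121)·(281.651−180.822)/(289.476−180.822) + 121 = 59·100.829/108.654 + 121 ≈ 175.75 → 176.
Site L 376.519: bracket 289.477–389.206 → index 181–280; slope 99/99.729, offset 87.042.
AQI = 181 + 99/99.729·87.042 ≈ 267.41 ⇒ 267.
Site B: 163.761 lies in 96.426–180.821, so I_lo=81, I_hi=120, C_lo=96.426, C_hi=180.821.
(120−81)/(180.821−96.426) × (163.761−96.426) + 81 = 39/84.395 × 67.335 + 81 ≈ 112.12 → 112.
AQIs: Site A=176, Site L=267, Site B=112. Sum = 176 + 267 + 112 = 555.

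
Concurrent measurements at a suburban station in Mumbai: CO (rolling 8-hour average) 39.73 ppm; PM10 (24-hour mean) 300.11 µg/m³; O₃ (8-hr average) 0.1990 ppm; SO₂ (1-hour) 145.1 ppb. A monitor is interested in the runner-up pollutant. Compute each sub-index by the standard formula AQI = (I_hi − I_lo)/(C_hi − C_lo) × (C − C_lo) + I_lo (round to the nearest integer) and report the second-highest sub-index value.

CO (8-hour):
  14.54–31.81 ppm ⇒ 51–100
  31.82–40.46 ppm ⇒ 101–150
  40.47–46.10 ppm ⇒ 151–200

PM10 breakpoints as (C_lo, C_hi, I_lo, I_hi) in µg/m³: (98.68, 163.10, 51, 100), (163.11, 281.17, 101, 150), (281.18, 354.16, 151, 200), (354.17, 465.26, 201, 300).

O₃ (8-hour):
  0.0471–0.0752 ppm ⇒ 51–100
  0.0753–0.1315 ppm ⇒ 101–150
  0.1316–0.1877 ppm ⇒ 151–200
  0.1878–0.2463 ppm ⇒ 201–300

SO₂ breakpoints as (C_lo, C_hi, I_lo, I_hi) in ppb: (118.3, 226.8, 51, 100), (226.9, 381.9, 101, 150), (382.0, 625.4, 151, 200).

CO: 39.73 ∈ [31.82, 40.46] ↔ index [101, 150].
101 + (39.73−31.82)·(150−101)/(40.46−31.82) = 101 + 7.91·49/8.64 ≈ 145.86, so AQI = 146.
PM10: row 281.18–354.16 (AQI 151–200). (200−151)·(300.11−281.18)/(354.16−281.18) + 151 = 49·18.93/72.98 + 151 ≈ 163.71 → 164.
O₃: row 0.1878–0.2463 (AQI 201–300). (300−201)·(0.1990−0.1878)/(0.2463−0.1878) + 201 = 99·0.0112/0.0585 + 201 ≈ 219.95 → 220.
SO₂ 145.1: bracket 118.3–226.8 → index 51–100; slope 49/108.5, offset 26.8.
AQI = 51 + 49/108.5·26.8 ≈ 63.10 ⇒ 63.
Sub-indices: CO→146, PM10→164, O₃→220, SO₂→63. Ranked high→low: 220, 164, 146, 63. Second-highest sub-index = 164.

164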